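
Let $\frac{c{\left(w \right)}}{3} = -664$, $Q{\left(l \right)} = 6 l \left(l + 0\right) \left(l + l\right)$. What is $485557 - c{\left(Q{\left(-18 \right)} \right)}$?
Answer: $487549$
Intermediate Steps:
$Q{\left(l \right)} = 12 l^{3}$ ($Q{\left(l \right)} = 6 l l 2 l = 6 l 2 l^{2} = 12 l^{3}$)
$c{\left(w \right)} = -1992$ ($c{\left(w \right)} = 3 \left(-664\right) = -1992$)
$485557 - c{\left(Q{\left(-18 \right)} \right)} = 485557 - -1992 = 485557 + 1992 = 487549$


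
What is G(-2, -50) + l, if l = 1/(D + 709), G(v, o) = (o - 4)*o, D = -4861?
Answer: 11210399/4152 ≈ 2700.0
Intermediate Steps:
G(v, o) = o*(-4 + o) (G(v, o) = (-4 + o)*o = o*(-4 + o))
l = -1/4152 (l = 1/(-4861 + 709) = 1/(-4152) = -1/4152 ≈ -0.00024085)
G(-2, -50) + l = -50*(-4 - 50) - 1/4152 = -50*(-54) - 1/4152 = 2700 - 1/4152 = 11210399/4152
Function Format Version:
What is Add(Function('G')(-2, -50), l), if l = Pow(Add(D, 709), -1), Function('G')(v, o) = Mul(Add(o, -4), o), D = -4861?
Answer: Rational(11210399, 4152) ≈ 2700.0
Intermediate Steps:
Function('G')(v, o) = Mul(o, Add(-4, o)) (Function('G')(v, o) = Mul(Add(-4, o), o) = Mul(o, Add(-4, o)))
l = Rational(-1, 4152) (l = Pow(Add(-4861, 709), -1) = Pow(-4152, -1) = Rational(-1, 4152) ≈ -0.00024085)
Add(Function('G')(-2, -50), l) = Add(Mul(-50, Add(-4, -50)), Rational(-1, 4152)) = Add(Mul(-50, -54), Rational(-1, 4152)) = Add(2700, Rational(-1, 4152)) = Rational(11210399, 4152)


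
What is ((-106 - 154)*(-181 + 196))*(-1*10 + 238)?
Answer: -889200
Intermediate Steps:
((-106 - 154)*(-181 + 196))*(-1*10 + 238) = (-260*15)*(-10 + 238) = -3900*228 = -889200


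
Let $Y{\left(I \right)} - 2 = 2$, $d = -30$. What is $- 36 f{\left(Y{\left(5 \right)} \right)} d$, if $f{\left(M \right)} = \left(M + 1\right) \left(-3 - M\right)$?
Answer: $-37800$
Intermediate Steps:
$Y{\left(I \right)} = 4$ ($Y{\left(I \right)} = 2 + 2 = 4$)
$f{\left(M \right)} = \left(1 + M\right) \left(-3 - M\right)$
$- 36 f{\left(Y{\left(5 \right)} \right)} d = - 36 \left(-3 - 4^{2} - 16\right) \left(-30\right) = - 36 \left(-3 - 16 - 16\right) \left(-30\right) = \left(-36\right) \left(-35\right) \left(-30\right) = 1260 \left(-30\right) = -37800$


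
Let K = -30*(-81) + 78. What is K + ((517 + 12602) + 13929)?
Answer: 29556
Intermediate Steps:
K = 2508 (K = 2430 + 78 = 2508)
K + ((517 + 12602) + 13929) = 2508 + ((517 + 12602) + 13929) = 2508 + (13119 + 13929) = 2508 + 27048 = 29556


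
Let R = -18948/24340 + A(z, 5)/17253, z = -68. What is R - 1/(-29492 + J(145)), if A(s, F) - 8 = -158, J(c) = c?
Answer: -808379095904/1026993422745 ≈ -0.78713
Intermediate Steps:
A(s, F) = -150 (A(s, F) = 8 - 158 = -150)
R = -27546737/34994835 (R = -18948/24340 - 150/17253 = -18948*1/24340 - 150*1/17253 = -4737/6085 - 50/5751 = -27546737/34994835 ≈ -0.78717)
R - 1/(-29492 + J(145)) = -27546737/34994835 - 1/(-29492 + 145) = -27546737/34994835 - 1/(-29347) = -27546737/34994835 - 1*(-1/29347) = -27546737/34994835 + 1/29347 = -808379095904/1026993422745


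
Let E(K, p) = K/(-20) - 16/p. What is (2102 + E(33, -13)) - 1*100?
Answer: 520411/260 ≈ 2001.6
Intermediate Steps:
E(K, p) = -16/p - K/20 (E(K, p) = K*(-1/20) - 16/p = -K/20 - 16/p = -16/p - K/20)
(2102 + E(33, -13)) - 1*100 = (2102 + (-16/(-13) - 1/20*33)) - 1*100 = (2102 + (-16*(-1/13) - 33/20)) - 100 = (2102 + (16/13 - 33/20)) - 100 = (2102 - 109/260) - 100 = 546411/260 - 100 = 520411/260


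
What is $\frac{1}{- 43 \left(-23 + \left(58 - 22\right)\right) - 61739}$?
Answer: $- \frac{1}{62298} \approx -1.6052 \cdot 10^{-5}$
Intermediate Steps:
$\frac{1}{- 43 \left(-23 + \left(58 - 22\right)\right) - 61739} = \frac{1}{- 43 \left(-23 + 36\right) - 61739} = \frac{1}{\left(-43\right) 13 - 61739} = \frac{1}{-559 - 61739} = \frac{1}{-62298} = - \frac{1}{62298}$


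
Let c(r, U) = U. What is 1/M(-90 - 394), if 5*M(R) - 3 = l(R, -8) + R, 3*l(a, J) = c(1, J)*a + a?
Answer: 3/389 ≈ 0.0077121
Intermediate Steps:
l(a, J) = a/3 + J*a/3 (l(a, J) = (J*a + a)/3 = (a + J*a)/3 = a/3 + J*a/3)
M(R) = ⅗ - 4*R/15 (M(R) = ⅗ + (R*(1 - 8)/3 + R)/5 = ⅗ + ((⅓)*R*(-7) + R)/5 = ⅗ + (-7*R/3 + R)/5 = ⅗ + (-4*R/3)/5 = ⅗ - 4*R/15)
1/M(-90 - 394) = 1/(⅗ - 4*(-90 - 394)/15) = 1/(⅗ - 4/15*(-484)) = 1/(⅗ + 1936/15) = 1/(389/3) = 3/389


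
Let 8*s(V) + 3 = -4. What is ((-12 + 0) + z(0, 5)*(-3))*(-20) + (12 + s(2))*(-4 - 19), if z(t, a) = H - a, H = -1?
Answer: -3007/8 ≈ -375.88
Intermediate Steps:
s(V) = -7/8 (s(V) = -3/8 + (⅛)*(-4) = -3/8 - ½ = -7/8)
z(t, a) = -1 - a
((-12 + 0) + z(0, 5)*(-3))*(-20) + (12 + s(2))*(-4 - 19) = ((-12 + 0) + (-1 - 1*5)*(-3))*(-20) + (12 - 7/8)*(-4 - 19) = (-12 + (-1 - 5)*(-3))*(-20) + (89/8)*(-23) = (-12 - 6*(-3))*(-20) - 2047/8 = (-12 + 18)*(-20) - 2047/8 = 6*(-20) - 2047/8 = -120 - 2047/8 = -3007/8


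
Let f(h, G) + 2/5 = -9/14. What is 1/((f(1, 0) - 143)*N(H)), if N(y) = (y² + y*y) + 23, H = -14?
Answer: -14/836889 ≈ -1.6729e-5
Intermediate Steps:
f(h, G) = -73/70 (f(h, G) = -⅖ - 9/14 = -73/70)
N(y) = 23 + 2*y² (N(y) = (y² + y²) + 23 = 2*y² + 23 = 23 + 2*y²)
1/((f(1, 0) - 143)*N(H)) = 1/((-73/70 - 143)*(23 + 2*(-14)²)) = 1/(-10083*(23 + 2*196)/70) = 1/(-10083*(23 + 392)/70) = 1/(-10083/70*415) = 1/(-836889/14) = -14/836889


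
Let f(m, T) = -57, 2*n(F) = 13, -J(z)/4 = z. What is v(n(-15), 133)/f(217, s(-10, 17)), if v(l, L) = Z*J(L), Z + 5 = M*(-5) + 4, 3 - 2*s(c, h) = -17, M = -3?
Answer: 392/3 ≈ 130.67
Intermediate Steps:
s(c, h) = 10 (s(c, h) = 3/2 - ½*(-17) = 3/2 + 17/2 = 10)
J(z) = -4*z
n(F) = 13/2 (n(F) = (½)*13 = 13/2)
Z = 14 (Z = -5 + (-3*(-5) + 4) = -5 + (15 + 4) = -5 + 19 = 14)
v(l, L) = -56*L (v(l, L) = 14*(-4*L) = -56*L)
v(n(-15), 133)/f(217, s(-10, 17)) = -56*133/(-57) = -7448*(-1/57) = 392/3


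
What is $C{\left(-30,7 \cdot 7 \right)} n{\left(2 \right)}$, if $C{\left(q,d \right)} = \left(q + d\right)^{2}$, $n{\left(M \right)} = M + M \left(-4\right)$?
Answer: $-2166$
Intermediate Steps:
$n{\left(M \right)} = - 3 M$ ($n{\left(M \right)} = M - 4 M = - 3 M$)
$C{\left(q,d \right)} = \left(d + q\right)^{2}$
$C{\left(-30,7 \cdot 7 \right)} n{\left(2 \right)} = \left(7 \cdot 7 - 30\right)^{2} \left(\left(-3\right) 2\right) = \left(49 - 30\right)^{2} \left(-6\right) = 19^{2} \left(-6\right) = 361 \left(-6\right) = -2166$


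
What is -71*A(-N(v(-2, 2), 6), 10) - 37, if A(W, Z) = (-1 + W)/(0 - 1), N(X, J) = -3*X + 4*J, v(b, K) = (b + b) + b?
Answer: -3090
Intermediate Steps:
v(b, K) = 3*b (v(b, K) = 2*b + b = 3*b)
A(W, Z) = 1 - W (A(W, Z) = (-1 + W)/(-1) = (-1 + W)*(-1) = 1 - W)
-71*A(-N(v(-2, 2), 6), 10) - 37 = -71*(1 - (-1)*(-9*(-2) + 4*6)) - 37 = -71*(1 - (-1)*(-3*(-6) + 24)) - 37 = -71*(1 - (-1)*(18 + 24)) - 37 = -71*(1 - (-1)*42) - 37 = -71*(1 - 1*(-42)) - 37 = -71*(1 + 42) - 37 = -71*43 - 37 = -3053 - 37 = -3090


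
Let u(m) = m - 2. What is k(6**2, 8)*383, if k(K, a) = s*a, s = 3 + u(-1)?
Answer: 0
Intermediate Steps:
u(m) = -2 + m
s = 0 (s = 3 + (-2 - 1) = 3 - 3 = 0)
k(K, a) = 0 (k(K, a) = 0*a = 0)
k(6**2, 8)*383 = 0*383 = 0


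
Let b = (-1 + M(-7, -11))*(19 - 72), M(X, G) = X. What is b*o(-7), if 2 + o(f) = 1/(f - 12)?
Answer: -16536/19 ≈ -870.32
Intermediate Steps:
o(f) = -2 + 1/(-12 + f) (o(f) = -2 + 1/(f - 12) = -2 + 1/(-12 + f))
b = 424 (b = (-1 - 7)*(19 - 72) = -8*(-53) = 424)
b*o(-7) = 424*((25 - 2*(-7))/(-12 - 7)) = 424*((25 + 14)/(-19)) = 424*(-1/19*39) = 424*(-39/19) = -16536/19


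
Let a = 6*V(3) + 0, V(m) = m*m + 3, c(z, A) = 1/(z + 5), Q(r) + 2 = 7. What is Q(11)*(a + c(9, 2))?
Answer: 5045/14 ≈ 360.36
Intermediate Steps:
Q(r) = 5 (Q(r) = -2 + 7 = 5)
c(z, A) = 1/(5 + z)
V(m) = 3 + m**2 (V(m) = m**2 + 3 = 3 + m**2)
a = 72 (a = 6*(3 + 3**2) + 0 = 6*(3 + 9) + 0 = 6*12 + 0 = 72 + 0 = 72)
Q(11)*(a + c(9, 2)) = 5*(72 + 1/(5 + 9)) = 5*(72 + 1/14) = 5*(1009/14) = 5045/14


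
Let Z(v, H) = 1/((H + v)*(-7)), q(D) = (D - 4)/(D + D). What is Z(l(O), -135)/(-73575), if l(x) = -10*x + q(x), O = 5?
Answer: -2/190456245 ≈ -1.0501e-8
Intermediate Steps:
q(D) = (-4 + D)/(2*D) (q(D) = (-4 + D)/((2*D)) = (-4 + D)*(1/(2*D)) = (-4 + D)/(2*D))
l(x) = -10*x + (-4 + x)/(2*x)
Z(v, H) = 1/(-7*H - 7*v)
Z(l(O), -135)/(-73575) = -1/(7*(-135) + 7*(½ - 10*5 - 2/5))/(-73575) = -1/(-945 + 7*(½ - 50 - 2*⅕))*(-1/73575) = -1/(-945 + 7*(½ - 50 - ⅖))*(-1/73575) = -1/(-945 + 7*(-499/10))*(-1/73575) = -1/(-945 - 3493/10)*(-1/73575) = -1/(-12943/10)*(-1/73575) = -1*(-10/12943)*(-1/73575) = (10/12943)*(-1/73575) = -2/190456245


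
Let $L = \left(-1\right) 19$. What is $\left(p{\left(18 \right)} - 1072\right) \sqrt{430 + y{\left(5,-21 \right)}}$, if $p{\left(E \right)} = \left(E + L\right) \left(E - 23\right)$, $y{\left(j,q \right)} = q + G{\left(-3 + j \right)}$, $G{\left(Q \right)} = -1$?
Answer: $- 2134 \sqrt{102} \approx -21552.0$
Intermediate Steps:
$L = -19$
$y{\left(j,q \right)} = -1 + q$ ($y{\left(j,q \right)} = q - 1 = -1 + q$)
$p{\left(E \right)} = \left(-23 + E\right) \left(-19 + E\right)$ ($p{\left(E \right)} = \left(E - 19\right) \left(E - 23\right) = \left(-19 + E\right) \left(-23 + E\right) = \left(-23 + E\right) \left(-19 + E\right)$)
$\left(p{\left(18 \right)} - 1072\right) \sqrt{430 + y{\left(5,-21 \right)}} = \left(\left(437 + 18^{2} - 756\right) - 1072\right) \sqrt{430 - 22} = \left(\left(437 + 324 - 756\right) - 1072\right) \sqrt{430 - 22} = \left(5 - 1072\right) \sqrt{408} = - 1067 \cdot 2 \sqrt{102} = - 2134 \sqrt{102}$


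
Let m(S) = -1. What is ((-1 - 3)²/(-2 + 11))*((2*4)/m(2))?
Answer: -128/9 ≈ -14.222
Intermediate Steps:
((-1 - 3)²/(-2 + 11))*((2*4)/m(2)) = ((-1 - 3)²/(-2 + 11))*((2*4)/(-1)) = ((-4)²/9)*(8*(-1)) = ((⅑)*16)*(-8) = (16/9)*(-8) = -128/9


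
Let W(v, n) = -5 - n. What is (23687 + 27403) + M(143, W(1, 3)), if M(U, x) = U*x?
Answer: 49946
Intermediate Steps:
(23687 + 27403) + M(143, W(1, 3)) = (23687 + 27403) + 143*(-5 - 1*3) = 51090 + 143*(-5 - 3) = 51090 + 143*(-8) = 51090 - 1144 = 49946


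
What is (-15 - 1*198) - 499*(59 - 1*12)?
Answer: -23666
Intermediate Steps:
(-15 - 1*198) - 499*(59 - 1*12) = (-15 - 198) - 499*(59 - 12) = -213 - 499*47 = -213 - 23453 = -23666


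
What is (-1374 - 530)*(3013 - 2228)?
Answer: -1494640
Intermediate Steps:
(-1374 - 530)*(3013 - 2228) = -1904*785 = -1494640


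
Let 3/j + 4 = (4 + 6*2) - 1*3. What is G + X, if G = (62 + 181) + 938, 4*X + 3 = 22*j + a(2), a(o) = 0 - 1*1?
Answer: 7091/6 ≈ 1181.8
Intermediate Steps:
a(o) = -1 (a(o) = 0 - 1 = -1)
j = ⅓ (j = 3/(-4 + ((4 + 6*2) - 1*3)) = 3/(-4 + ((4 + 12) - 3)) = 3/(-4 + (16 - 3)) = 3/(-4 + 13) = 3/9 = 3*(⅑) = ⅓ ≈ 0.33333)
X = ⅚ (X = -¾ + (22*(⅓) - 1)/4 = -¾ + (22/3 - 1)/4 = -¾ + (¼)*(19/3) = -¾ + 19/12 = ⅚ ≈ 0.83333)
G = 1181 (G = 243 + 938 = 1181)
G + X = 1181 + ⅚ = 7091/6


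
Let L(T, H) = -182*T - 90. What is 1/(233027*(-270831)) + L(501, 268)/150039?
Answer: -640029033261767/1052122404670227 ≈ -0.60832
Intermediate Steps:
L(T, H) = -90 - 182*T
1/(233027*(-270831)) + L(501, 268)/150039 = 1/(233027*(-270831)) + (-90 - 182*501)/150039 = (1/233027)*(-1/270831) + (-90 - 91182)*(1/150039) = -1/63110935437 - 91272*1/150039 = -1/63110935437 - 30424/50013 = -640029033261767/1052122404670227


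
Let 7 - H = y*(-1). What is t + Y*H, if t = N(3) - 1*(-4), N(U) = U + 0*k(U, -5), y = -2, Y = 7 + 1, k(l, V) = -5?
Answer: 47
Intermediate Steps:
Y = 8
N(U) = U (N(U) = U + 0*(-5) = U + 0 = U)
t = 7 (t = 3 - 1*(-4) = 3 + 4 = 7)
H = 5 (H = 7 - (-2)*(-1) = 7 - 1*2 = 7 - 2 = 5)
t + Y*H = 7 + 8*5 = 7 + 40 = 47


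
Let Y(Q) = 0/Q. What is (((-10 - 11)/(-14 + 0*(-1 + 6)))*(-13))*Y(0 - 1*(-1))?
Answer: 0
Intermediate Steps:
Y(Q) = 0
(((-10 - 11)/(-14 + 0*(-1 + 6)))*(-13))*Y(0 - 1*(-1)) = (((-10 - 11)/(-14 + 0*(-1 + 6)))*(-13))*0 = (-21/(-14 + 0*5)*(-13))*0 = (-21/(-14 + 0)*(-13))*0 = (-21/(-14)*(-13))*0 = (-21*(-1/14)*(-13))*0 = ((3/2)*(-13))*0 = -39/2*0 = 0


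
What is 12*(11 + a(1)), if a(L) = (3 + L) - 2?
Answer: 156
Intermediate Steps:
a(L) = 1 + L
12*(11 + a(1)) = 12*(11 + (1 + 1)) = 12*(11 + 2) = 12*13 = 156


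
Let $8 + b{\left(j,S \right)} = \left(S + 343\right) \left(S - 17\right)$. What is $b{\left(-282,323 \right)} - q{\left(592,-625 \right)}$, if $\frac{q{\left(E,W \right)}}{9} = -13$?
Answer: $203905$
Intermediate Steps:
$b{\left(j,S \right)} = -8 + \left(-17 + S\right) \left(343 + S\right)$ ($b{\left(j,S \right)} = -8 + \left(S + 343\right) \left(S - 17\right) = -8 + \left(343 + S\right) \left(-17 + S\right) = -8 + \left(-17 + S\right) \left(343 + S\right)$)
$q{\left(E,W \right)} = -117$ ($q{\left(E,W \right)} = 9 \left(-13\right) = -117$)
$b{\left(-282,323 \right)} - q{\left(592,-625 \right)} = \left(-5839 + 323^{2} + 326 \cdot 323\right) - -117 = \left(-5839 + 104329 + 105298\right) + 117 = 203788 + 117 = 203905$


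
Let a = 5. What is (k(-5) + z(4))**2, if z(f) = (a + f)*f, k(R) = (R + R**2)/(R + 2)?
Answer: 7744/9 ≈ 860.44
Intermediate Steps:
k(R) = (R + R**2)/(2 + R)
z(f) = f*(5 + f) (z(f) = (5 + f)*f = f*(5 + f))
(k(-5) + z(4))**2 = (-5*(1 - 5)/(2 - 5) + 4*(5 + 4))**2 = (-5*(-4)/(-3) + 4*9)**2 = (-5*(-1/3)*(-4) + 36)**2 = (-20/3 + 36)**2 = (88/3)**2 = 7744/9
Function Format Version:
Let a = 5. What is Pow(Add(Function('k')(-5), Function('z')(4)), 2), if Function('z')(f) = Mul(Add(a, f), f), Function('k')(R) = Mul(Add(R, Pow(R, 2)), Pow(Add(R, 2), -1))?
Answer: Rational(7744, 9) ≈ 860.44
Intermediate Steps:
Function('k')(R) = Mul(Pow(Add(2, R), -1), Add(R, Pow(R, 2))) (Function('k')(R) = Mul(Add(R, Pow(R, 2)), Pow(Add(2, R), -1)) = Mul(Pow(Add(2, R), -1), Add(R, Pow(R, 2))))
Function('z')(f) = Mul(f, Add(5, f)) (Function('z')(f) = Mul(Add(5, f), f) = Mul(f, Add(5, f)))
Pow(Add(Function('k')(-5), Function('z')(4)), 2) = Pow(Add(Mul(-5, Pow(Add(2, -5), -1), Add(1, -5)), Mul(4, Add(5, 4))), 2) = Pow(Add(Mul(-5, Pow(-3, -1), -4), Mul(4, 9)), 2) = Pow(Add(Mul(-5, Rational(-1, 3), -4), 36), 2) = Pow(Add(Rational(-20, 3), 36), 2) = Pow(Rational(88, 3), 2) = Rational(7744, 9)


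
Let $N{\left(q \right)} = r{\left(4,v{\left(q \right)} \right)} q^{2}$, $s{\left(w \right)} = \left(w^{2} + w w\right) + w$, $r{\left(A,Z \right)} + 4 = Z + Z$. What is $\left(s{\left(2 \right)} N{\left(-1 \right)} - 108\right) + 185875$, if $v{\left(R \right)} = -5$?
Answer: $185627$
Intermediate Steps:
$r{\left(A,Z \right)} = -4 + 2 Z$ ($r{\left(A,Z \right)} = -4 + \left(Z + Z\right) = -4 + 2 Z$)
$s{\left(w \right)} = w + 2 w^{2}$ ($s{\left(w \right)} = \left(w^{2} + w^{2}\right) + w = 2 w^{2} + w = w + 2 w^{2}$)
$N{\left(q \right)} = - 14 q^{2}$ ($N{\left(q \right)} = \left(-4 + 2 \left(-5\right)\right) q^{2} = \left(-4 - 10\right) q^{2} = - 14 q^{2}$)
$\left(s{\left(2 \right)} N{\left(-1 \right)} - 108\right) + 185875 = \left(2 \left(1 + 2 \cdot 2\right) \left(- 14 \left(-1\right)^{2}\right) - 108\right) + 185875 = \left(2 \left(1 + 4\right) \left(\left(-14\right) 1\right) - 108\right) + 185875 = \left(2 \cdot 5 \left(-14\right) - 108\right) + 185875 = \left(10 \left(-14\right) - 108\right) + 185875 = \left(-140 - 108\right) + 185875 = -248 + 185875 = 185627$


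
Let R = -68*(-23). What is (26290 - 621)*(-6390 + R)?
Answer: -123878594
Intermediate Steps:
R = 1564
(26290 - 621)*(-6390 + R) = (26290 - 621)*(-6390 + 1564) = 25669*(-4826) = -123878594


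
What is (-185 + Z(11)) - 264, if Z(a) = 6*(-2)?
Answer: -461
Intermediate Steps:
Z(a) = -12
(-185 + Z(11)) - 264 = (-185 - 12) - 264 = -197 - 264 = -461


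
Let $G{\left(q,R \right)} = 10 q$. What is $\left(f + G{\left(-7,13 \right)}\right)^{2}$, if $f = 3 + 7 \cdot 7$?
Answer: $324$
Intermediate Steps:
$f = 52$ ($f = 3 + 49 = 52$)
$\left(f + G{\left(-7,13 \right)}\right)^{2} = \left(52 + 10 \left(-7\right)\right)^{2} = \left(52 - 70\right)^{2} = \left(-18\right)^{2} = 324$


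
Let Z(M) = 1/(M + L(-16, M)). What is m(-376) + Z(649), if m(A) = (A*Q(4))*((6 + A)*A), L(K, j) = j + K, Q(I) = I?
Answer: -268241167359/1282 ≈ -2.0924e+8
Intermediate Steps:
L(K, j) = K + j
m(A) = 4*A²*(6 + A) (m(A) = (A*4)*((6 + A)*A) = (4*A)*(A*(6 + A)) = 4*A²*(6 + A))
Z(M) = 1/(-16 + 2*M) (Z(M) = 1/(M + (-16 + M)) = 1/(-16 + 2*M))
m(-376) + Z(649) = 4*(-376)²*(6 - 376) + 1/(2*(-8 + 649)) = 4*141376*(-370) + (½)/641 = -209236480 + (½)*(1/641) = -209236480 + 1/1282 = -268241167359/1282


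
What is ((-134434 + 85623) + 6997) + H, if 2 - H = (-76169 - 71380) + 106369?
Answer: -632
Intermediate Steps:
H = 41182 (H = 2 - ((-76169 - 71380) + 106369) = 2 - (-147549 + 106369) = 2 - 1*(-41180) = 2 + 41180 = 41182)
((-134434 + 85623) + 6997) + H = ((-134434 + 85623) + 6997) + 41182 = (-48811 + 6997) + 41182 = -41814 + 41182 = -632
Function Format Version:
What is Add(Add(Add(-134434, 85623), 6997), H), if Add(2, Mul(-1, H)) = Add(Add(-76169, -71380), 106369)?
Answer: -632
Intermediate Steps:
H = 41182 (H = Add(2, Mul(-1, Add(Add(-76169, -71380), 106369))) = Add(2, Mul(-1, Add(-147549, 106369))) = Add(2, Mul(-1, -41180)) = Add(2, 41180) = 41182)
Add(Add(Add(-134434, 85623), 6997), H) = Add(Add(Add(-134434, 85623), 6997), 41182) = Add(Add(-48811, 6997), 41182) = Add(-41814, 41182) = -632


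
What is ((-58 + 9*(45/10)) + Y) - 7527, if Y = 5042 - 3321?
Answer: -11647/2 ≈ -5823.5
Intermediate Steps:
Y = 1721
((-58 + 9*(45/10)) + Y) - 7527 = ((-58 + 9*(45/10)) + 1721) - 7527 = ((-58 + 9*(45*(1/10))) + 1721) - 7527 = ((-58 + 9*(9/2)) + 1721) - 7527 = ((-58 + 81/2) + 1721) - 7527 = (-35/2 + 1721) - 7527 = 3407/2 - 7527 = -11647/2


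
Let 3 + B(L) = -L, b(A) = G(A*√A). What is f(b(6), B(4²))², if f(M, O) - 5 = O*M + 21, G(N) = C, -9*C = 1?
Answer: 64009/81 ≈ 790.23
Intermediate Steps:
C = -⅑ (C = -⅑*1 = -⅑ ≈ -0.11111)
G(N) = -⅑
b(A) = -⅑
B(L) = -3 - L
f(M, O) = 26 + M*O (f(M, O) = 5 + (O*M + 21) = 5 + (M*O + 21) = 5 + (21 + M*O) = 26 + M*O)
f(b(6), B(4²))² = (26 - (-3 - 1*4²)/9)² = (26 - (-3 - 1*16)/9)² = (26 - (-3 - 16)/9)² = (26 - ⅑*(-19))² = (26 + 19/9)² = (253/9)² = 64009/81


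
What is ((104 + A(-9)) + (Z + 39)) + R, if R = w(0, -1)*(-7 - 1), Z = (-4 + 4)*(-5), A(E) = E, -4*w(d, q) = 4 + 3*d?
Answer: 142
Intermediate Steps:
w(d, q) = -1 - 3*d/4 (w(d, q) = -(4 + 3*d)/4 = -1 - 3*d/4)
Z = 0 (Z = 0*(-5) = 0)
R = 8 (R = (-1 - 3/4*0)*(-7 - 1) = (-1 + 0)*(-8) = -1*(-8) = 8)
((104 + A(-9)) + (Z + 39)) + R = ((104 - 9) + (0 + 39)) + 8 = (95 + 39) + 8 = 134 + 8 = 142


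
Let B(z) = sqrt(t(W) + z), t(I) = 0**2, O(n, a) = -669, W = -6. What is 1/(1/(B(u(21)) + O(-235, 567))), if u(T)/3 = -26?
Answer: -669 + I*sqrt(78) ≈ -669.0 + 8.8318*I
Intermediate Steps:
u(T) = -78 (u(T) = 3*(-26) = -78)
t(I) = 0
B(z) = sqrt(z) (B(z) = sqrt(0 + z) = sqrt(z))
1/(1/(B(u(21)) + O(-235, 567))) = 1/(1/(sqrt(-78) - 669)) = 1/(1/(I*sqrt(78) - 669)) = 1/(1/(-669 + I*sqrt(78))) = -669 + I*sqrt(78)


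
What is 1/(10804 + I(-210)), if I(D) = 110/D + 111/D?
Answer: 210/2268619 ≈ 9.2567e-5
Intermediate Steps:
I(D) = 221/D
1/(10804 + I(-210)) = 1/(10804 + 221/(-210)) = 1/(10804 + 221*(-1/210)) = 1/(10804 - 221/210) = 1/(2268619/210) = 210/2268619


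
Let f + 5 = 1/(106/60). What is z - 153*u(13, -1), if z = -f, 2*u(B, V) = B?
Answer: -104947/106 ≈ -990.07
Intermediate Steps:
f = -235/53 (f = -5 + 1/(106/60) = -5 + 1/(106*(1/60)) = -5 + 1/(53/30) = -5 + 30/53 = -235/53 ≈ -4.4340)
u(B, V) = B/2
z = 235/53 (z = -1*(-235/53) = 235/53 ≈ 4.4340)
z - 153*u(13, -1) = 235/53 - 153*13/2 = 235/53 - 1989/2 = -104947/106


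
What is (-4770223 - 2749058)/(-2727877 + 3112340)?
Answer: -174867/8941 ≈ -19.558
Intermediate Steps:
(-4770223 - 2749058)/(-2727877 + 3112340) = -7519281/384463 = -7519281*1/384463 = -174867/8941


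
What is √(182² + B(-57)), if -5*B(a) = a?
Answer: 29*√985/5 ≈ 182.03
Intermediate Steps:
B(a) = -a/5
√(182² + B(-57)) = √(182² - ⅕*(-57)) = √(33124 + 57/5) = √(165677/5) = 29*√985/5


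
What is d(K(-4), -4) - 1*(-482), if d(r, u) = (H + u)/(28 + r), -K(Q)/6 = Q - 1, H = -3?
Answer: 27949/58 ≈ 481.88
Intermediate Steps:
K(Q) = 6 - 6*Q (K(Q) = -6*(Q - 1) = -6*(-1 + Q) = 6 - 6*Q)
d(r, u) = (-3 + u)/(28 + r)
d(K(-4), -4) - 1*(-482) = (-3 - 4)/(28 + (6 - 6*(-4))) - 1*(-482) = -7/(28 + (6 + 24)) + 482 = -7/(28 + 30) + 482 = -7/58 + 482 = 27949/58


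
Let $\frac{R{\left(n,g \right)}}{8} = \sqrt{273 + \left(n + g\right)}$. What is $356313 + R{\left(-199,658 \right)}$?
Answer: $356313 + 16 \sqrt{183} \approx 3.5653 \cdot 10^{5}$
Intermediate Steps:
$R{\left(n,g \right)} = 8 \sqrt{273 + g + n}$ ($R{\left(n,g \right)} = 8 \sqrt{273 + \left(n + g\right)} = 8 \sqrt{273 + \left(g + n\right)} = 8 \sqrt{273 + g + n}$)
$356313 + R{\left(-199,658 \right)} = 356313 + 8 \sqrt{273 + 658 - 199} = 356313 + 8 \sqrt{732} = 356313 + 8 \cdot 2 \sqrt{183} = 356313 + 16 \sqrt{183}$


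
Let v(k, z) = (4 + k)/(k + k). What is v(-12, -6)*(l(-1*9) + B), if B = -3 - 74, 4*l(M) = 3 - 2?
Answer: -307/12 ≈ -25.583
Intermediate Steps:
v(k, z) = (4 + k)/(2*k) (v(k, z) = (4 + k)/((2*k)) = (4 + k)*(1/(2*k)) = (4 + k)/(2*k))
l(M) = ¼ (l(M) = (3 - 2)/4 = (¼)*1 = ¼)
B = -77
v(-12, -6)*(l(-1*9) + B) = ((½)*(4 - 12)/(-12))*(¼ - 77) = ((½)*(-1/12)*(-8))*(-307/4) = (⅓)*(-307/4) = -307/12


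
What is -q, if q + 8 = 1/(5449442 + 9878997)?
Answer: 122627511/15328439 ≈ 8.0000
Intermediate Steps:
q = -122627511/15328439 (q = -8 + 1/(5449442 + 9878997) = -8 + 1/15328439 = -122627511/15328439 ≈ -8.0000)
-q = -1*(-122627511/15328439) = 122627511/15328439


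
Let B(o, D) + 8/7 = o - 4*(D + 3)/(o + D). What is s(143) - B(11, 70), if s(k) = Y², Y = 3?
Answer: 1558/567 ≈ 2.7478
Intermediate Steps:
B(o, D) = -8/7 + o - 4*(3 + D)/(D + o) (B(o, D) = -8/7 + (o - 4*(D + 3)/(o + D)) = -8/7 + (o - 4*(3 + D)/(D + o)) = -8/7 + o - 4*(3 + D)/(D + o))
s(k) = 9 (s(k) = 3² = 9)
s(143) - B(11, 70) = 9 - (-12 + 11² - 36/7*70 - 8/7*11 + 70*11)/(70 + 11) = 9 - (-12 + 121 - 360 - 88/7 + 770)/81 = 9 - 3545/(81*7) = 9 - 1*3545/567 = 9 - 3545/567 = 1558/567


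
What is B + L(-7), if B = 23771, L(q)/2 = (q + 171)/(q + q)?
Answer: 166233/7 ≈ 23748.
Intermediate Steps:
L(q) = (171 + q)/q (L(q) = 2*((q + 171)/(q + q)) = 2*((171 + q)/((2*q))) = 2*((171 + q)*(1/(2*q))) = 2*((171 + q)/(2*q)) = (171 + q)/q)
B + L(-7) = 23771 + (171 - 7)/(-7) = 23771 - ⅐*164 = 23771 - 164/7 = 166233/7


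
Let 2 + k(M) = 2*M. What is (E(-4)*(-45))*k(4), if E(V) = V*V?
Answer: -4320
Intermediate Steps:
E(V) = V²
k(M) = -2 + 2*M
(E(-4)*(-45))*k(4) = ((-4)²*(-45))*(-2 + 2*4) = (16*(-45))*(-2 + 8) = -720*6 = -4320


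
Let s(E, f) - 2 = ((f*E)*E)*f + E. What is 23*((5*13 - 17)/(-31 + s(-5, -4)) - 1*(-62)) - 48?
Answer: 84242/61 ≈ 1381.0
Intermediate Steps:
s(E, f) = 2 + E + E²*f² (s(E, f) = 2 + (((f*E)*E)*f + E) = 2 + (((E*f)*E)*f + E) = 2 + ((f*E²)*f + E) = 2 + (E²*f² + E) = 2 + (E + E²*f²) = 2 + E + E²*f²)
23*((5*13 - 17)/(-31 + s(-5, -4)) - 1*(-62)) - 48 = 23*((5*13 - 17)/(-31 + (2 - 5 + (-5)²*(-4)²)) - 1*(-62)) - 48 = 23*((65 - 17)/(-31 + (2 - 5 + 25*16)) + 62) - 48 = 23*(48/(-31 + (2 - 5 + 400)) + 62) - 48 = 23*(48/(-31 + 397) + 62) - 48 = 23*(48/366 + 62) - 48 = 23*(48*(1/366) + 62) - 48 = 23*(8/61 + 62) - 48 = 23*(3790/61) - 48 = 87170/61 - 48 = 84242/61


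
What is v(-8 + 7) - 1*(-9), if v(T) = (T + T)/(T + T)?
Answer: 10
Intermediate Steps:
v(T) = 1 (v(T) = (2*T)/((2*T)) = (2*T)*(1/(2*T)) = 1)
v(-8 + 7) - 1*(-9) = 1 - 1*(-9) = 1 + 9 = 10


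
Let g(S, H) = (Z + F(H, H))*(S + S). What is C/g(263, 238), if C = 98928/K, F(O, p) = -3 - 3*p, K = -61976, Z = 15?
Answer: 229/52973986 ≈ 4.3229e-6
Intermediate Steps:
g(S, H) = 2*S*(12 - 3*H) (g(S, H) = (15 + (-3 - 3*H))*(S + S) = (12 - 3*H)*(2*S) = 2*S*(12 - 3*H))
C = -12366/7747 (C = 98928/(-61976) = 98928*(-1/61976) = -12366/7747 ≈ -1.5962)
C/g(263, 238) = -12366*1/(1578*(4 - 1*238))/7747 = -12366*1/(1578*(4 - 238))/7747 = -12366/(7747*(6*263*(-234))) = -12366/7747/(-369252) = -12366/7747*(-1/369252) = 229/52973986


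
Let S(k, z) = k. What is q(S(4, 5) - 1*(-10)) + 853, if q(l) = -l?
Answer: 839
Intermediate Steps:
q(S(4, 5) - 1*(-10)) + 853 = -(4 - 1*(-10)) + 853 = -(4 + 10) + 853 = -1*14 + 853 = -14 + 853 = 839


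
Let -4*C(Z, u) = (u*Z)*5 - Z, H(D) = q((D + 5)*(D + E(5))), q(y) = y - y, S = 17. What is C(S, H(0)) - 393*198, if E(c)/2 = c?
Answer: -311239/4 ≈ -77810.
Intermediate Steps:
E(c) = 2*c
q(y) = 0
H(D) = 0
C(Z, u) = Z/4 - 5*Z*u/4 (C(Z, u) = -((u*Z)*5 - Z)/4 = -((Z*u)*5 - Z)/4 = -(5*Z*u - Z)/4 = -(-Z + 5*Z*u)/4 = Z/4 - 5*Z*u/4)
C(S, H(0)) - 393*198 = (¼)*17*(1 - 5*0) - 393*198 = (¼)*17*(1 + 0) - 77814 = (¼)*17*1 - 77814 = 17/4 - 77814 = -311239/4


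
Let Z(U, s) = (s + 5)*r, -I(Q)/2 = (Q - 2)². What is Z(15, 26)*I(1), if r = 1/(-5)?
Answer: 62/5 ≈ 12.400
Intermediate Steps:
r = -⅕ (r = 1*(-⅕) = -⅕ ≈ -0.20000)
I(Q) = -2*(-2 + Q)² (I(Q) = -2*(Q - 2)² = -2*(-2 + Q)²)
Z(U, s) = -1 - s/5 (Z(U, s) = (s + 5)*(-⅕) = (5 + s)*(-⅕) = -1 - s/5)
Z(15, 26)*I(1) = (-1 - ⅕*26)*(-2*(-2 + 1)²) = (-1 - 26/5)*(-2*(-1)²) = -(-62)/5 = -31/5*(-2) = 62/5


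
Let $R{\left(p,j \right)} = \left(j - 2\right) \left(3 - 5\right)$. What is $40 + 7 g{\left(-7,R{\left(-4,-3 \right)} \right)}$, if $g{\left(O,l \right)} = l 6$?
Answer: $460$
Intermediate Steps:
$R{\left(p,j \right)} = 4 - 2 j$ ($R{\left(p,j \right)} = \left(-2 + j\right) \left(-2\right) = 4 - 2 j$)
$g{\left(O,l \right)} = 6 l$
$40 + 7 g{\left(-7,R{\left(-4,-3 \right)} \right)} = 40 + 7 \cdot 6 \left(4 - -6\right) = 40 + 7 \cdot 6 \left(4 + 6\right) = 40 + 7 \cdot 6 \cdot 10 = 40 + 7 \cdot 60 = 40 + 420 = 460$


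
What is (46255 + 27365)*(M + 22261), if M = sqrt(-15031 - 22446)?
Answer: 1638854820 + 73620*I*sqrt(37477) ≈ 1.6389e+9 + 1.4252e+7*I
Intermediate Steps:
M = I*sqrt(37477) (M = sqrt(-37477) = I*sqrt(37477) ≈ 193.59*I)
(46255 + 27365)*(M + 22261) = (46255 + 27365)*(I*sqrt(37477) + 22261) = 73620*(22261 + I*sqrt(37477)) = 1638854820 + 73620*I*sqrt(37477)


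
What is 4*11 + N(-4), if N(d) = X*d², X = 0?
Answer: 44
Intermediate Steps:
N(d) = 0 (N(d) = 0*d² = 0)
4*11 + N(-4) = 4*11 + 0 = 44 + 0 = 44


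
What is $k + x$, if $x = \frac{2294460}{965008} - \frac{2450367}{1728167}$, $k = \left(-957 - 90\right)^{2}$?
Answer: $\frac{457035961821360777}{416923745084} \approx 1.0962 \cdot 10^{6}$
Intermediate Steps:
$k = 1096209$ ($k = \left(-1047\right)^{2} = 1096209$)
$x = \frac{400146574221}{416923745084}$ ($x = 2294460 \cdot \frac{1}{965008} - \frac{2450367}{1728167} = \frac{573615}{241252} - \frac{2450367}{1728167} = \frac{400146574221}{416923745084} \approx 0.95976$)
$k + x = 1096209 + \frac{400146574221}{416923745084} = \frac{457035961821360777}{416923745084}$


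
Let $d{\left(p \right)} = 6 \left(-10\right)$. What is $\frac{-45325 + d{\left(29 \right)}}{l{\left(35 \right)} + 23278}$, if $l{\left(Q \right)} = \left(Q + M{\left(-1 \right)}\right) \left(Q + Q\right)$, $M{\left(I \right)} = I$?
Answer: $- \frac{45385}{25658} \approx -1.7688$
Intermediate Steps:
$d{\left(p \right)} = -60$
$l{\left(Q \right)} = 2 Q \left(-1 + Q\right)$ ($l{\left(Q \right)} = \left(Q - 1\right) \left(Q + Q\right) = \left(-1 + Q\right) 2 Q = 2 Q \left(-1 + Q\right)$)
$\frac{-45325 + d{\left(29 \right)}}{l{\left(35 \right)} + 23278} = \frac{-45325 - 60}{2 \cdot 35 \left(-1 + 35\right) + 23278} = - \frac{45385}{2 \cdot 35 \cdot 34 + 23278} = - \frac{45385}{2380 + 23278} = - \frac{45385}{25658}$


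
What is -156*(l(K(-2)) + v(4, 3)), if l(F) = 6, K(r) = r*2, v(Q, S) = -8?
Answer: 312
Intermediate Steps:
K(r) = 2*r
-156*(l(K(-2)) + v(4, 3)) = -156*(6 - 8) = -156*(-2) = 312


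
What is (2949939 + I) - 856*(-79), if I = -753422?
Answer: 2264141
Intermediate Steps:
(2949939 + I) - 856*(-79) = (2949939 - 753422) - 856*(-79) = 2196517 + 67624 = 2264141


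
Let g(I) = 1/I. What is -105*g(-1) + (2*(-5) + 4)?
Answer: 99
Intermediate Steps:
-105*g(-1) + (2*(-5) + 4) = -105/(-1) + (2*(-5) + 4) = -105*(-1) + (-10 + 4) = 105 - 6 = 99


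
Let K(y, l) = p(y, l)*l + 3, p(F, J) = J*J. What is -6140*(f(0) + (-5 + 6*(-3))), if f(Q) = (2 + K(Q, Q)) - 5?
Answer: 141220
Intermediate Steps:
p(F, J) = J**2
K(y, l) = 3 + l**3 (K(y, l) = l**2*l + 3 = l**3 + 3 = 3 + l**3)
f(Q) = Q**3 (f(Q) = (2 + (3 + Q**3)) - 5 = (5 + Q**3) - 5 = Q**3)
-6140*(f(0) + (-5 + 6*(-3))) = -6140*(0**3 + (-5 + 6*(-3))) = -6140*(0 + (-5 - 18)) = -6140*(0 - 23) = -6140*(-23) = -1535*(-92) = 141220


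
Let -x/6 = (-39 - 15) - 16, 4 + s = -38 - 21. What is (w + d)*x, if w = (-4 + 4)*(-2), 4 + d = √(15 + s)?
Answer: -1680 + 1680*I*√3 ≈ -1680.0 + 2909.8*I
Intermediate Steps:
s = -63 (s = -4 + (-38 - 21) = -4 - 59 = -63)
d = -4 + 4*I*√3 (d = -4 + √(15 - 63) = -4 + √(-48) = -4 + 4*I*√3 ≈ -4.0 + 6.9282*I)
w = 0 (w = 0*(-2) = 0)
x = 420 (x = -6*((-39 - 15) - 16) = -6*(-54 - 16) = -6*(-70) = 420)
(w + d)*x = (0 + (-4 + 4*I*√3))*420 = (-4 + 4*I*√3)*420 = -1680 + 1680*I*√3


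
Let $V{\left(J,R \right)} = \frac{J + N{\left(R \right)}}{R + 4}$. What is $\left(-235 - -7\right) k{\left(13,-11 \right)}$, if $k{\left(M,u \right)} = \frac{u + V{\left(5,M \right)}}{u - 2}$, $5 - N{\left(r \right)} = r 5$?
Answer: $- \frac{55176}{221} \approx -249.67$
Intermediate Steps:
$N{\left(r \right)} = 5 - 5 r$ ($N{\left(r \right)} = 5 - r 5 = 5 - 5 r$)
$V{\left(J,R \right)} = \frac{5 + J - 5 R}{4 + R}$ ($V{\left(J,R \right)} = \frac{J - \left(-5 + 5 R\right)}{R + 4} = \frac{5 + J - 5 R}{4 + R}$)
$k{\left(M,u \right)} = \frac{u + \frac{10 - 5 M}{4 + M}}{-2 + u}$ ($k{\left(M,u \right)} = \frac{u + \frac{5 + 5 - 5 M}{4 + M}}{u - 2} = \frac{u + \frac{10 - 5 M}{4 + M}}{-2 + u}$)
$\left(-235 - -7\right) k{\left(13,-11 \right)} = \left(-235 - -7\right) \frac{10 - 65 - 11 \left(4 + 13\right)}{\left(-2 - 11\right) \left(4 + 13\right)} = \left(-235 + \left(-3 + 10\right)\right) \frac{10 - 65 - 187}{\left(-13\right) 17} = \left(-235 + 7\right) \left(\left(- \frac{1}{13}\right) \frac{1}{17} \left(10 - 65 - 187\right)\right) = - 228 \left(\left(- \frac{1}{13}\right) \frac{1}{17} \left(-242\right)\right) = \left(-228\right) \frac{242}{221} = - \frac{55176}{221}$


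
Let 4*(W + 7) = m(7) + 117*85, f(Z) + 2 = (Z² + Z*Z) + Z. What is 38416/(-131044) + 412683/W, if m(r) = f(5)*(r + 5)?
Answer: 53978280040/345726833 ≈ 156.13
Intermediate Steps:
f(Z) = -2 + Z + 2*Z² (f(Z) = -2 + ((Z² + Z*Z) + Z) = -2 + ((Z² + Z²) + Z) = -2 + (2*Z² + Z) = -2 + (Z + 2*Z²) = -2 + Z + 2*Z²)
m(r) = 265 + 53*r (m(r) = (-2 + 5 + 2*5²)*(r + 5) = (-2 + 5 + 2*25)*(5 + r) = (-2 + 5 + 50)*(5 + r) = 53*(5 + r) = 265 + 53*r)
W = 10553/4 (W = -7 + ((265 + 53*7) + 117*85)/4 = -7 + ((265 + 371) + 9945)/4 = -7 + (636 + 9945)/4 = -7 + (¼)*10581 = -7 + 10581/4 = 10553/4 ≈ 2638.3)
38416/(-131044) + 412683/W = 38416/(-131044) + 412683/(10553/4) = 38416*(-1/131044) + 412683*(4/10553) = -9604/32761 + 1650732/10553 = 53978280040/345726833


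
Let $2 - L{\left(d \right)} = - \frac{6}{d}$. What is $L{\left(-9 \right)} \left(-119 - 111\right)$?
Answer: $- \frac{920}{3} \approx -306.67$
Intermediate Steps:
$L{\left(d \right)} = 2 + \frac{6}{d}$ ($L{\left(d \right)} = 2 - - \frac{6}{d} = 2 + \frac{6}{d}$)
$L{\left(-9 \right)} \left(-119 - 111\right) = \left(2 + \frac{6}{-9}\right) \left(-119 - 111\right) = \left(2 + 6 \left(- \frac{1}{9}\right)\right) \left(-230\right) = \left(2 - \frac{2}{3}\right) \left(-230\right) = \frac{4}{3} \left(-230\right) = - \frac{920}{3}$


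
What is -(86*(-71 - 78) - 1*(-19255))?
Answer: -6441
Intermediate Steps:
-(86*(-71 - 78) - 1*(-19255)) = -(86*(-149) + 19255) = -(-12814 + 19255) = -1*6441 = -6441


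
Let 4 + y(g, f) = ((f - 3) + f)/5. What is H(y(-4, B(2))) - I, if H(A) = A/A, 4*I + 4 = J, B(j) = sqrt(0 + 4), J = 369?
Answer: -361/4 ≈ -90.250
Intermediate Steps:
B(j) = 2 (B(j) = sqrt(4) = 2)
I = 365/4 (I = -1 + (1/4)*369 = -1 + 369/4 = 365/4 ≈ 91.250)
y(g, f) = -23/5 + 2*f/5 (y(g, f) = -4 + ((f - 3) + f)/5 = -4 + ((-3 + f) + f)*(1/5) = -4 + (-3 + 2*f)*(1/5) = -4 + (-3/5 + 2*f/5) = -23/5 + 2*f/5)
H(A) = 1
H(y(-4, B(2))) - I = 1 - 1*365/4 = 1 - 365/4 = -361/4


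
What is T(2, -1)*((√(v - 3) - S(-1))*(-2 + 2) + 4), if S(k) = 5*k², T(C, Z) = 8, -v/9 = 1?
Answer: 32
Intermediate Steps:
v = -9 (v = -9*1 = -9)
T(2, -1)*((√(v - 3) - S(-1))*(-2 + 2) + 4) = 8*((√(-9 - 3) - 5*(-1)²)*(-2 + 2) + 4) = 8*((√(-12) - 5)*0 + 4) = 8*((2*I*√3 - 1*5)*0 + 4) = 8*((2*I*√3 - 5)*0 + 4) = 8*((-5 + 2*I*√3)*0 + 4) = 8*(0 + 4) = 8*4 = 32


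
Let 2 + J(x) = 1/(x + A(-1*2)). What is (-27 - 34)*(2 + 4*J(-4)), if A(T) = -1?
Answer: 2074/5 ≈ 414.80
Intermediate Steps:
J(x) = -2 + 1/(-1 + x) (J(x) = -2 + 1/(x - 1) = -2 + 1/(-1 + x))
(-27 - 34)*(2 + 4*J(-4)) = (-27 - 34)*(2 + 4*((3 - 2*(-4))/(-1 - 4))) = -61*(2 + 4*((3 + 8)/(-5))) = -61*(2 + 4*(-⅕*11)) = -61*(2 + 4*(-11/5)) = -61*(2 - 44/5) = -61*(-34/5) = 2074/5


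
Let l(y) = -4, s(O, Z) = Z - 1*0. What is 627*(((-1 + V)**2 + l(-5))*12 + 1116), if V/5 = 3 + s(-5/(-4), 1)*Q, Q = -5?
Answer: 1580040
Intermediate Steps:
s(O, Z) = Z (s(O, Z) = Z + 0 = Z)
V = -10 (V = 5*(3 + 1*(-5)) = 5*(3 - 5) = 5*(-2) = -10)
627*(((-1 + V)**2 + l(-5))*12 + 1116) = 627*(((-1 - 10)**2 - 4)*12 + 1116) = 627*(((-11)**2 - 4)*12 + 1116) = 627*((121 - 4)*12 + 1116) = 627*(117*12 + 1116) = 627*(1404 + 1116) = 627*2520 = 1580040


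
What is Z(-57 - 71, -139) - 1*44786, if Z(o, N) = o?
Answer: -44914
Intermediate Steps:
Z(-57 - 71, -139) - 1*44786 = (-57 - 71) - 1*44786 = -128 - 44786 = -44914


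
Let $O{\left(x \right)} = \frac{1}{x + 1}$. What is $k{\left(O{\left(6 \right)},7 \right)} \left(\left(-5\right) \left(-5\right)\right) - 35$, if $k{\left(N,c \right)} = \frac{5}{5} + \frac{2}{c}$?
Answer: $- \frac{20}{7} \approx -2.8571$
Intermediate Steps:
$O{\left(x \right)} = \frac{1}{1 + x}$
$k{\left(N,c \right)} = 1 + \frac{2}{c}$ ($k{\left(N,c \right)} = 5 \cdot \frac{1}{5} + \frac{2}{c} = 1 + \frac{2}{c}$)
$k{\left(O{\left(6 \right)},7 \right)} \left(\left(-5\right) \left(-5\right)\right) - 35 = \frac{2 + 7}{7} \left(\left(-5\right) \left(-5\right)\right) - 35 = \frac{1}{7} \cdot 9 \cdot 25 - 35 = \frac{9}{7} \cdot 25 - 35 = \frac{225}{7} - 35 = - \frac{20}{7}$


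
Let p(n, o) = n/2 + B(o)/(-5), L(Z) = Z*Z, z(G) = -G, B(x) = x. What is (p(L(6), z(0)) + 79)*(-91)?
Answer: -8827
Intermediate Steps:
L(Z) = Z²
p(n, o) = n/2 - o/5 (p(n, o) = n/2 + o/(-5) = n*(½) + o*(-⅕) = n/2 - o/5)
(p(L(6), z(0)) + 79)*(-91) = (((½)*6² - (-1)*0/5) + 79)*(-91) = (((½)*36 - ⅕*0) + 79)*(-91) = ((18 + 0) + 79)*(-91) = (18 + 79)*(-91) = 97*(-91) = -8827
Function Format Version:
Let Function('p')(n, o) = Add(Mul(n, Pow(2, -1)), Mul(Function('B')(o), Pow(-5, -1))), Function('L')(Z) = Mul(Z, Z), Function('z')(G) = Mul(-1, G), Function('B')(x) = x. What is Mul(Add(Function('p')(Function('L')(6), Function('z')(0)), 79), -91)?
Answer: -8827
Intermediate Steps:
Function('L')(Z) = Pow(Z, 2)
Function('p')(n, o) = Add(Mul(Rational(1, 2), n), Mul(Rational(-1, 5), o)) (Function('p')(n, o) = Add(Mul(n, Pow(2, -1)), Mul(o, Pow(-5, -1))) = Add(Mul(n, Rational(1, 2)), Mul(o, Rational(-1, 5))) = Add(Mul(Rational(1, 2), n), Mul(Rational(-1, 5), o)))
Mul(Add(Function('p')(Function('L')(6), Function('z')(0)), 79), -91) = Mul(Add(Add(Mul(Rational(1, 2), Pow(6, 2)), Mul(Rational(-1, 5), Mul(-1, 0))), 79), -91) = Mul(Add(Add(Mul(Rational(1, 2), 36), Mul(Rational(-1, 5), 0)), 79), -91) = Mul(Add(Add(18, 0), 79), -91) = Mul(Add(18, 79), -91) = Mul(97, -91) = -8827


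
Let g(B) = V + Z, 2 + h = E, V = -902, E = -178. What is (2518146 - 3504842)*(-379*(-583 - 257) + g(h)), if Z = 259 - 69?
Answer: -313422011008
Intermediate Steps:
Z = 190
h = -180 (h = -2 - 178 = -180)
g(B) = -712 (g(B) = -902 + 190 = -712)
(2518146 - 3504842)*(-379*(-583 - 257) + g(h)) = (2518146 - 3504842)*(-379*(-583 - 257) - 712) = -986696*(-379*(-840) - 712) = -986696*(318360 - 712) = -986696*317648 = -313422011008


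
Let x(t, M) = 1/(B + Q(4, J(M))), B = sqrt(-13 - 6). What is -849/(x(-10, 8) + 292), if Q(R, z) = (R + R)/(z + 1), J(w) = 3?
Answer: 849*(-sqrt(19) + 2*I)/(-585*I + 292*sqrt(19)) ≈ -2.9067 - 0.001886*I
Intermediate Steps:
Q(R, z) = 2*R/(1 + z) (Q(R, z) = (2*R)/(1 + z) = 2*R/(1 + z))
B = I*sqrt(19) (B = sqrt(-19) = I*sqrt(19) ≈ 4.3589*I)
x(t, M) = 1/(2 + I*sqrt(19)) (x(t, M) = 1/(I*sqrt(19) + 2*4/(1 + 3)) = 1/(I*sqrt(19) + 2*4/4) = 1/(I*sqrt(19) + 2*4*(1/4)) = 1/(I*sqrt(19) + 2) = 1/(2 + I*sqrt(19)))
-849/(x(-10, 8) + 292) = -849/((2/23 - I*sqrt(19)/23) + 292) = -849/(6718/23 - I*sqrt(19)/23)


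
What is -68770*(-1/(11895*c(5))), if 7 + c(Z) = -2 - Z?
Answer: -529/1281 ≈ -0.41296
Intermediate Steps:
c(Z) = -9 - Z (c(Z) = -7 + (-2 - Z) = -9 - Z)
-68770*(-1/(11895*c(5))) = -68770*(-1/(11895*(-9 - 1*5))) = -68770*(-1/(11895*(-9 - 5))) = -68770/((-11895*(-14))) = -68770/166530 = -68770*1/166530 = -529/1281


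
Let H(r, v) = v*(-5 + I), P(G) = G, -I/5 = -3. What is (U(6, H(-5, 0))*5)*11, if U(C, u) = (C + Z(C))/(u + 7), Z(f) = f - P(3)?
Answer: 495/7 ≈ 70.714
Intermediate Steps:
I = 15 (I = -5*(-3) = 15)
H(r, v) = 10*v (H(r, v) = v*(-5 + 15) = v*10 = 10*v)
Z(f) = -3 + f (Z(f) = f - 1*3 = f - 3 = -3 + f)
U(C, u) = (-3 + 2*C)/(7 + u) (U(C, u) = (C + (-3 + C))/(u + 7) = (-3 + 2*C)/(7 + u))
(U(6, H(-5, 0))*5)*11 = (((-3 + 2*6)/(7 + 10*0))*5)*11 = (((-3 + 12)/(7 + 0))*5)*11 = ((9/7)*5)*11 = (45/7)*11 = 495/7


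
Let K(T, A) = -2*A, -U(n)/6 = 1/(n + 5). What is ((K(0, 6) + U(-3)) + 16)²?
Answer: 1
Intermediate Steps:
U(n) = -6/(5 + n) (U(n) = -6/(n + 5) = -6/(5 + n))
((K(0, 6) + U(-3)) + 16)² = ((-2*6 - 6/(5 - 3)) + 16)² = ((-12 - 6/2) + 16)² = ((-12 - 6*½) + 16)² = ((-12 - 3) + 16)² = (-15 + 16)² = 1² = 1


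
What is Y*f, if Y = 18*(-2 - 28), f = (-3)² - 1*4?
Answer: -2700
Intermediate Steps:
f = 5 (f = 9 - 4 = 5)
Y = -540 (Y = 18*(-30) = -540)
Y*f = -540*5 = -2700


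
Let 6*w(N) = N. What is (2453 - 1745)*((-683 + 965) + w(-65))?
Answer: 191986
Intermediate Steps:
w(N) = N/6
(2453 - 1745)*((-683 + 965) + w(-65)) = (2453 - 1745)*((-683 + 965) + (1/6)*(-65)) = 708*(282 - 65/6) = 708*(1627/6) = 191986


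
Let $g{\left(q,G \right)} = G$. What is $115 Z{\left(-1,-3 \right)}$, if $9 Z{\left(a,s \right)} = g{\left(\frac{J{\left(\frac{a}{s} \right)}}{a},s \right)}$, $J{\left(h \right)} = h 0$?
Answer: $- \frac{115}{3} \approx -38.333$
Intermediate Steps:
$J{\left(h \right)} = 0$
$Z{\left(a,s \right)} = \frac{s}{9}$
$115 Z{\left(-1,-3 \right)} = 115 \cdot \frac{1}{9} \left(-3\right) = 115 \left(- \frac{1}{3}\right) = - \frac{115}{3}$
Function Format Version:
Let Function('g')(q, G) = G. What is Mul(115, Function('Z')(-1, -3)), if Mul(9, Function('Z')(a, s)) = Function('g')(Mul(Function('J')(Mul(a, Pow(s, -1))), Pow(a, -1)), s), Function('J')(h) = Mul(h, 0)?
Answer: Rational(-115, 3) ≈ -38.333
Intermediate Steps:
Function('J')(h) = 0
Function('Z')(a, s) = Mul(Rational(1, 9), s)
Mul(115, Function('Z')(-1, -3)) = Mul(115, Mul(Rational(1, 9), -3)) = Mul(115, Rational(-1, 3)) = Rational(-115, 3)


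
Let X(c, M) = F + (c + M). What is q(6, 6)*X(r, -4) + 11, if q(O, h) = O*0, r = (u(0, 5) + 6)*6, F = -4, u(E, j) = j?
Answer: 11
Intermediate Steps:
r = 66 (r = (5 + 6)*6 = 11*6 = 66)
q(O, h) = 0
X(c, M) = -4 + M + c (X(c, M) = -4 + (c + M) = -4 + (M + c) = -4 + M + c)
q(6, 6)*X(r, -4) + 11 = 0*(-4 - 4 + 66) + 11 = 0*58 + 11 = 0 + 11 = 11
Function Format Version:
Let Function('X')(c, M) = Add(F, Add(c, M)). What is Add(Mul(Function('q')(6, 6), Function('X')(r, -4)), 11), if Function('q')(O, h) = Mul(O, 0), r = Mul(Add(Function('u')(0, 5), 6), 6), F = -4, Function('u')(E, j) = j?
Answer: 11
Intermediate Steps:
r = 66 (r = Mul(Add(5, 6), 6) = Mul(11, 6) = 66)
Function('q')(O, h) = 0
Function('X')(c, M) = Add(-4, M, c) (Function('X')(c, M) = Add(-4, Add(c, M)) = Add(-4, Add(M, c)) = Add(-4, M, c))
Add(Mul(Function('q')(6, 6), Function('X')(r, -4)), 11) = Add(Mul(0, Add(-4, -4, 66)), 11) = Add(Mul(0, 58), 11) = Add(0, 11) = 11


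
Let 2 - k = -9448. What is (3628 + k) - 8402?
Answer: 4676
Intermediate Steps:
k = 9450 (k = 2 - 1*(-9448) = 2 + 9448 = 9450)
(3628 + k) - 8402 = (3628 + 9450) - 8402 = 13078 - 8402 = 4676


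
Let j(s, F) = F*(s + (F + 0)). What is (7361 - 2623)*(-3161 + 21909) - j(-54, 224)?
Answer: 88789944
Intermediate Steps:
j(s, F) = F*(F + s) (j(s, F) = F*(s + F) = F*(F + s))
(7361 - 2623)*(-3161 + 21909) - j(-54, 224) = (7361 - 2623)*(-3161 + 21909) - 224*(224 - 54) = 4738*18748 - 224*170 = 88828024 - 1*38080 = 88828024 - 38080 = 88789944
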